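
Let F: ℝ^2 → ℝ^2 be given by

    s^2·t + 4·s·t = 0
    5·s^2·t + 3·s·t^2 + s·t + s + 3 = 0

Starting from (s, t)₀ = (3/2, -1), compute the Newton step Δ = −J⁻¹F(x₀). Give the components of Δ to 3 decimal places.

At (3/2, -1): F = (-8.250, -3.750).
Jacobian J = [[2·s·t + 4·t, s^2 + 4·s], [10·s·t + 3·t^2 + t + 1, 5·s^2 + 6·s·t + s]].
At the point, J = [[-7.000, 8.250], [-12.000, 3.750]] (det J = 72.750).
Solving J·Δ = −F gives Δ = (0.000, 1.000).

(0.000, 1.000)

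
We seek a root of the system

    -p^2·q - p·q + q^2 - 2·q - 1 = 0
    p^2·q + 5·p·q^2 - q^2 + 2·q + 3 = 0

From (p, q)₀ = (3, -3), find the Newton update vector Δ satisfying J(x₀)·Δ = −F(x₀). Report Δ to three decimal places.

At (3, -3): F = (50.000, 96.000).
Jacobian J = [[-2·p·q - q, -p^2 - p + 2·q - 2], [2·p·q + 5·q^2, p^2 + 10·p·q - 2·q + 2]].
At the point, J = [[21.000, -20.000], [27.000, -73.000]] (det J = -993.000).
Solving J·Δ = −F gives Δ = (-1.742, 0.671).

(-1.742, 0.671)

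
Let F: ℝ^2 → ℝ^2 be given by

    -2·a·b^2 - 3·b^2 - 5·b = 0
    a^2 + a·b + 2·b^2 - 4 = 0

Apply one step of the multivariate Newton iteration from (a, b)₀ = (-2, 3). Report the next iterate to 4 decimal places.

At (-2, 3): F = (-6.0000, 12.0000).
Jacobian J = [[-2·b^2, -4·a·b - 6·b - 5], [2·a + b, a + 4·b]].
At the point, J = [[-18.0000, 1.0000], [-1.0000, 10.0000]] (det J = -179.0000).
Solving J·Δ = −F gives Δ = (-0.4022, -1.2402).
Then the next iterate is (a, b)₁ = (-2.4022, 1.7598).

(-2.4022, 1.7598)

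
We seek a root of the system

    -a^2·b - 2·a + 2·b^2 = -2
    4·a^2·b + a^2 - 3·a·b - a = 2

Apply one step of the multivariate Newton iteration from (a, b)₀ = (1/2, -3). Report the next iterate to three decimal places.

(-0.012, -1.430)

At (1/2, -3): F = (19.750, -0.750).
Jacobian J = [[-2·a·b - 2, -a^2 + 4·b], [8·a·b + 2·a - 3·b - 1, 4·a^2 - 3·a]].
At the point, J = [[1.000, -12.250], [-3.000, -0.500]] (det J = -37.250).
Solving J·Δ = −F gives Δ = (-0.512, 1.570).
Then the next iterate is (a, b)₁ = (-0.012, -1.430).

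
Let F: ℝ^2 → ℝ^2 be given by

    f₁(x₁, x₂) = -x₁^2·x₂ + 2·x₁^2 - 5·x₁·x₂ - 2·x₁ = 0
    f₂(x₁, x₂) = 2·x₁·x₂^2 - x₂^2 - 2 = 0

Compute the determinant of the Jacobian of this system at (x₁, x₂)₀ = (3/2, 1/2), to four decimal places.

J = [[-2·x₁·x₂ + 4·x₁ - 5·x₂ - 2, -x₁^2 - 5·x₁], [2·x₂^2, 4·x₁·x₂ - 2·x₂]].
At the point, J = [[0.0000, -9.7500], [0.5000, 2.0000]].
det J = 4.8750.

4.8750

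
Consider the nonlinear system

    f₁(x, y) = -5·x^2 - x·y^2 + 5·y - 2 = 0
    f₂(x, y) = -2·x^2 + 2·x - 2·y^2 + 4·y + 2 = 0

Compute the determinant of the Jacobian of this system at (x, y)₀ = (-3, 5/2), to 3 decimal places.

-422.500

J = [[-10·x - y^2, -2·x·y + 5], [-4·x + 2, -4·y + 4]].
At the point, J = [[23.750, 20.000], [14.000, -6.000]].
det J = -422.500.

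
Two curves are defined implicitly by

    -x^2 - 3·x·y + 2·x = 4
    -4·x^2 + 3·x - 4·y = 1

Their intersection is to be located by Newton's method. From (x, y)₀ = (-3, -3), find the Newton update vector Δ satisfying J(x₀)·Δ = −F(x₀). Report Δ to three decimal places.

(1.576, 2.135)

At (-3, -3): F = (-46.000, -34.000).
Jacobian J = [[-2·x - 3·y + 2, -3·x], [-8·x + 3, -4]].
At the point, J = [[17.000, 9.000], [27.000, -4.000]] (det J = -311.000).
Solving J·Δ = −F gives Δ = (1.576, 2.135).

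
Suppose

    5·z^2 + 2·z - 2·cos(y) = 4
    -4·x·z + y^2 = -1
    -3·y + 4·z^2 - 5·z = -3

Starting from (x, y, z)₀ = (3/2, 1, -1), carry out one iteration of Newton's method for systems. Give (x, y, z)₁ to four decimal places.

At (3/2, 1, -1): F = (-2.080605, 8.0000, 9.0000).
Jacobian J = [[0, 2·sin(y), 10·z + 2], [-4·z, 2·y, -4·x], [0, -3, 8·z - 5]].
At the point, J = [[0.0000, 1.682942, -8.0000], [4.0000, 2.0000, -6.0000], [0.0000, -3.0000, -13.0000]] (det J = 183.512982).
Solving J·Δ = −F gives Δ = (-2.7883, 2.1589, 0.1941).
Then the next iterate is (x, y, z)₁ = (-1.2883, 3.1589, -0.8059).

(-1.2883, 3.1589, -0.8059)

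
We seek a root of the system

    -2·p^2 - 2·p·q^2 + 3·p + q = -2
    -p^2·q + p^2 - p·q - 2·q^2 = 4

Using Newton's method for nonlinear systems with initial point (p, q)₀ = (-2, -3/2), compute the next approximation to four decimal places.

(-2.5111, -2.2111)

At (-2, -3/2): F = (-4.5000, -1.5000).
Jacobian J = [[-4·p - 2·q^2 + 3, -4·p·q + 1], [-2·p·q + 2·p - q, -p^2 - p - 4·q]].
At the point, J = [[6.5000, -11.0000], [-8.5000, 4.0000]] (det J = -67.5000).
Solving J·Δ = −F gives Δ = (-0.5111, -0.7111).
Then the next iterate is (p, q)₁ = (-2.5111, -2.2111).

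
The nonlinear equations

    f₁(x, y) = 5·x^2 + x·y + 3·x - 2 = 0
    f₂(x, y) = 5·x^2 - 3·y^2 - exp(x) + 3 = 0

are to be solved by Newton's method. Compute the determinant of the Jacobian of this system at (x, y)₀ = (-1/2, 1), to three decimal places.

J = [[10·x + y + 3, x], [10·x - exp(x), -6·y]].
At the point, J = [[-1.000, -0.500], [-5.60653, -6.000]].
det J = 3.197.

3.197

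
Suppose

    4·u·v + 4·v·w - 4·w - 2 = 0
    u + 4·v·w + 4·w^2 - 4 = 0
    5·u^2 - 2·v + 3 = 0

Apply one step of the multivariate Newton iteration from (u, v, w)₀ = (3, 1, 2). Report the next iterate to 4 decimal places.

(1.4539, 0.8092, 1.0036)

At (3, 1, 2): F = (10.0000, 23.0000, 46.0000).
Jacobian J = [[4·v, 4·u + 4·w, 4·v - 4], [1, 4·w, 4·v + 8·w], [10·u, -2, 0]].
At the point, J = [[4.0000, 20.0000, 0.0000], [1.0000, 8.0000, 20.0000], [30.0000, -2.0000, 0.0000]] (det J = 12160.0000).
Solving J·Δ = −F gives Δ = (-1.5461, -0.1908, -0.9964).
Then the next iterate is (u, v, w)₁ = (1.4539, 0.8092, 1.0036).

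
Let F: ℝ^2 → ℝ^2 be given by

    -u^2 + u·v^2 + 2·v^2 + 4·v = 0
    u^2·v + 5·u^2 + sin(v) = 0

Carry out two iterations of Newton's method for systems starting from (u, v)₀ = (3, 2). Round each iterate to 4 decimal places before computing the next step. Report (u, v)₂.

(0.8889, 0.4594)

At (3, 2): F = (19.0000, 63.909297).
Jacobian J = [[-2·u + v^2, 2·u·v + 4·v + 4], [2·u·v + 10·u, u^2 + cos(v)]].
At the point, J = [[-2.0000, 24.0000], [42.0000, 8.583853]] (det J = -1025.167706).
Solving J·Δ = −F gives Δ = (-1.3371, -0.9031).
Then the next iterate is (u, v)₁ = (1.6629, 1.0969).
Round to (1.6629, 1.0969) and repeat: F = (6.029527, 17.749167), J = [[-2.122610, 12.035670], [20.277070, 3.221593]].
Δ = (-0.7740, -0.6375), so (u, v)₂ = (0.8889, 0.4594).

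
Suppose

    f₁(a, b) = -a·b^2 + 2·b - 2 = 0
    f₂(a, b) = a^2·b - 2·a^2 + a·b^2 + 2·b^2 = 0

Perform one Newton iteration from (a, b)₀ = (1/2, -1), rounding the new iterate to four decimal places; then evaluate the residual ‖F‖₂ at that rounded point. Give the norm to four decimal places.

2.8284

At (1/2, -1): F = (-4.5000, 1.7500).
Jacobian J = [[-b^2, -2·a·b + 2], [2·a·b - 4·a + b^2, a^2 + 2·a·b + 4·b]].
At the point, J = [[-1.0000, 3.0000], [-2.0000, -4.7500]] (det J = 10.7500).
Solving J·Δ = −F gives Δ = (-1.5000, 1.0000).
Then the next iterate is (a, b)₁ = (-1.0000, 0.0000).
Re-evaluating at (-1.0000, 0.0000): F = (-2.0000, -2.0000), so ‖F‖₂ = 2.8284.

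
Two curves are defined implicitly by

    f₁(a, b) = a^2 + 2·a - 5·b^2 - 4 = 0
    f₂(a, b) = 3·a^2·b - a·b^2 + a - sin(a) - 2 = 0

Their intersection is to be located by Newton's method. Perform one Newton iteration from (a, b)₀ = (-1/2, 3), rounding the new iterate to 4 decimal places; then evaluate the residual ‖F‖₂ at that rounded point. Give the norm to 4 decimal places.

13.7955

At (-1/2, 3): F = (-49.7500, 4.729426).
Jacobian J = [[2·a + 2, -10·b], [6·a·b - b^2 - cos(a) + 1, 3·a^2 - 2·a·b]].
At the point, J = [[1.0000, -30.0000], [-17.877583, 3.7500]] (det J = -532.577477).
Solving J·Δ = −F gives Δ = (-0.0839, -1.6611).
Then the next iterate is (a, b)₁ = (-0.5839, 1.3389).
Re-evaluating at (-0.5839, 1.3389): F = (-13.790127, 0.383563), so ‖F‖₂ = 13.7955.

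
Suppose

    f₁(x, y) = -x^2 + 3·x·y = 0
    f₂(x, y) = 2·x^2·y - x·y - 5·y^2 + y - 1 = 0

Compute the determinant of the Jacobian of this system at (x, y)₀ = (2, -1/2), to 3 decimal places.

J = [[-2·x + 3·y, 3·x], [4·x·y - y, 2·x^2 - x - 10·y + 1]].
At the point, J = [[-5.500, 6.000], [-3.500, 12.000]].
det J = -45.000.

-45.000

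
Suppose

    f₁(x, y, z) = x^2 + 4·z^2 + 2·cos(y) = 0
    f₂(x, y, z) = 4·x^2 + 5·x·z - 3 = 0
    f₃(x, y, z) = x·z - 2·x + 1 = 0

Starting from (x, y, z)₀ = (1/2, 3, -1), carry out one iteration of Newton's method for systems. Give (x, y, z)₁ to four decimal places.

At (1/2, 3, -1): F = (2.270015, -4.5000, -0.5000).
Jacobian J = [[2·x, -2·sin(y), 8·z], [8·x + 5·z, 0, 5·x], [z - 2, 0, x]].
At the point, J = [[1.0000, -0.282240, -8.0000], [-1.0000, 0.0000, 2.5000], [-3.0000, 0.0000, 0.5000]] (det J = 1.975680).
Solving J·Δ = −F gives Δ = (0.1429, -44.0911, 1.8571).
Then the next iterate is (x, y, z)₁ = (0.6429, -41.0911, 0.8571).

(0.6429, -41.0911, 0.8571)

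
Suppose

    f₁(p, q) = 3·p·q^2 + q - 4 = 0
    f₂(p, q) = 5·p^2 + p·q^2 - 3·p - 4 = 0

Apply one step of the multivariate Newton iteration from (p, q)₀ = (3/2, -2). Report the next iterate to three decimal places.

(1.116, -1.565)

At (3/2, -2): F = (12.000, 8.750).
Jacobian J = [[3·q^2, 6·p·q + 1], [10·p + q^2 - 3, 2·p·q]].
At the point, J = [[12.000, -17.000], [16.000, -6.000]] (det J = 200.000).
Solving J·Δ = −F gives Δ = (-0.384, 0.435).
Then the next iterate is (p, q)₁ = (1.116, -1.565).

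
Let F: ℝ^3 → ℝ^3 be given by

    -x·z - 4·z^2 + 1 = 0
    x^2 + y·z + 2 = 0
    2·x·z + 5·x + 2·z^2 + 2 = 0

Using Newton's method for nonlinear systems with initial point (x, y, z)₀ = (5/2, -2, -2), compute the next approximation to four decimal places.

At (5/2, -2, -2): F = (-10.0000, 12.2500, 12.5000).
Jacobian J = [[-z, 0, -x - 8·z], [2·x, z, y], [2·z + 5, 0, 2·x + 4·z]].
At the point, J = [[2.0000, 0.0000, 13.5000], [5.0000, -2.0000, -2.0000], [1.0000, 0.0000, -3.0000]] (det J = 39.0000).
Solving J·Δ = −F gives Δ = (-7.1154, -13.4583, 1.7949).
Then the next iterate is (x, y, z)₁ = (-4.6154, -15.4583, -0.2051).

(-4.6154, -15.4583, -0.2051)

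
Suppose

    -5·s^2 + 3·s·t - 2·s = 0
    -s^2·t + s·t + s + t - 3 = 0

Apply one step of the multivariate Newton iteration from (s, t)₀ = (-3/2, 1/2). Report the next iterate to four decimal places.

(-1.4076, -1.5355)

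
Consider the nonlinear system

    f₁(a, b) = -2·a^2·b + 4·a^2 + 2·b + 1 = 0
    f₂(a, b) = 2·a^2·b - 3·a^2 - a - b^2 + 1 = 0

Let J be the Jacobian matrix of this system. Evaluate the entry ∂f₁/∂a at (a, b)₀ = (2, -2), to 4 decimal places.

∂f₁/∂a = -4·a·b + 8·a.
At (2, -2) this is 32.0000.

32.0000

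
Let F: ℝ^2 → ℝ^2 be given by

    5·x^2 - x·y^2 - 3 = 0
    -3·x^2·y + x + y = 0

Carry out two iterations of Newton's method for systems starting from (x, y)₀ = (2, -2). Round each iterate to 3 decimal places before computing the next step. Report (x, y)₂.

(0.849, -1.004)

At (2, -2): F = (9.000, 24.000).
Jacobian J = [[10·x - y^2, -2·x·y], [-6·x·y + 1, -3·x^2 + 1]].
At the point, J = [[16.000, 8.000], [25.000, -11.000]] (det J = -376.000).
Solving J·Δ = −F gives Δ = (-0.774, 0.423).
Then the next iterate is (x, y)₁ = (1.226, -1.577).
Round to (1.226, -1.577) and repeat: F = (1.46641, 6.76005), J = [[9.77307, 3.86680], [12.60041, -3.50923]].
Δ = (-0.377, 0.573), so (x, y)₂ = (0.849, -1.004).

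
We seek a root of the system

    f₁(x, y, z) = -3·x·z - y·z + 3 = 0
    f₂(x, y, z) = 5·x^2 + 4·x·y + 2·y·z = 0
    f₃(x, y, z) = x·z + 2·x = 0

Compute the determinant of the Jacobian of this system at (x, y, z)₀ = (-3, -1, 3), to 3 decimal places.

J = [[-3·z, -z, -3·x - y], [10·x + 4·y, 4·x + 2·z, 2·y], [z + 2, 0, x]].
At the point, J = [[-9.000, -3.000, 10.000], [-34.000, -6.000, -2.000], [5.000, 0.000, -3.000]].
det J = 474.000.

474.000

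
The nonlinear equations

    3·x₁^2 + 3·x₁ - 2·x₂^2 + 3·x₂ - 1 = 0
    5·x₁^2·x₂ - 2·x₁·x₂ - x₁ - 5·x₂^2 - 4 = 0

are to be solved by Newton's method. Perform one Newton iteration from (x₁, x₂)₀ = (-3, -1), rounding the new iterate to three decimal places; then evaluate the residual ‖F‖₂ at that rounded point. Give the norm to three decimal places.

17.603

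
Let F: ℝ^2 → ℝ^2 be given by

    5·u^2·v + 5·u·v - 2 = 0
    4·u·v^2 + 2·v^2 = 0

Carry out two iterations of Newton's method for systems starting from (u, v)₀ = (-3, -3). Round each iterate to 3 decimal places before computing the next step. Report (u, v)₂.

(-1.604, -1.338)

At (-3, -3): F = (-92.000, -90.000).
Jacobian J = [[10·u·v + 5·v, 5·u^2 + 5·u], [4·v^2, 8·u·v + 4·v]].
At the point, J = [[75.000, 30.000], [36.000, 60.000]] (det J = 3420.000).
Solving J·Δ = −F gives Δ = (0.825, 1.005).
Then the next iterate is (u, v)₁ = (-2.175, -1.995).
Round to (-2.175, -1.995) and repeat: F = (-27.49236, -26.66617), J = [[33.41625, 12.77812], [15.92010, 26.733]].
Δ = (0.571, 0.657), so (u, v)₂ = (-1.604, -1.338).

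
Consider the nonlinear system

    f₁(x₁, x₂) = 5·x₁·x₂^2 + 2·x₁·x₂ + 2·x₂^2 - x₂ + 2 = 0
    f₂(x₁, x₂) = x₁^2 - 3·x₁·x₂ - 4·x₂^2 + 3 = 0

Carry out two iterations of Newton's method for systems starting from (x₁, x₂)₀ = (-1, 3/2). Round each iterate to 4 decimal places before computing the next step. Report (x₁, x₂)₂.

At (-1, 3/2): F = (-9.2500, -0.5000).
Jacobian J = [[5·x₂^2 + 2·x₂, 10·x₁·x₂ + 2·x₁ + 4·x₂ - 1], [2·x₁ - 3·x₂, -3·x₁ - 8·x₂]].
At the point, J = [[14.2500, -12.0000], [-6.5000, -9.0000]] (det J = -206.2500).
Solving J·Δ = −F gives Δ = (0.3745, -0.3261).
Then the next iterate is (x₁, x₂)₁ = (-0.6255, 1.1739).
Round to (-0.6255, 1.1739) and repeat: F = (-2.196190, 0.081909), J = [[9.238006, -4.898144], [-4.7727, -7.5147]].
Δ = (0.1822, -0.1048), so (x₁, x₂)₂ = (-0.4433, 1.0691).

(-0.4433, 1.0691)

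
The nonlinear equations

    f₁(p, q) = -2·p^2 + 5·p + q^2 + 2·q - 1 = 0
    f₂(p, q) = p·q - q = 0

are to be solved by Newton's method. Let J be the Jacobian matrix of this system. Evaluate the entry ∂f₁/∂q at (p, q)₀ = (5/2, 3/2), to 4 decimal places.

5.0000

∂f₁/∂q = 2·q + 2.
At (5/2, 3/2) this is 5.0000.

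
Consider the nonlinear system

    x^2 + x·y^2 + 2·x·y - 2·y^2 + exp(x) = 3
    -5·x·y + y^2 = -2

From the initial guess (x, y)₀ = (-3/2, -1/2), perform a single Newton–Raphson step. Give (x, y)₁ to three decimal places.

(-1.443, -0.291)

At (-3/2, -1/2): F = (0.09813, -1.500).
Jacobian J = [[2·x + y^2 + 2·y + exp(x), 2·x·y + 2·x - 4·y], [-5·y, -5·x + 2·y]].
At the point, J = [[-3.52687, 0.500], [2.500, 6.500]] (det J = -24.17465).
Solving J·Δ = −F gives Δ = (0.057, 0.209).
Then the next iterate is (x, y)₁ = (-1.443, -0.291).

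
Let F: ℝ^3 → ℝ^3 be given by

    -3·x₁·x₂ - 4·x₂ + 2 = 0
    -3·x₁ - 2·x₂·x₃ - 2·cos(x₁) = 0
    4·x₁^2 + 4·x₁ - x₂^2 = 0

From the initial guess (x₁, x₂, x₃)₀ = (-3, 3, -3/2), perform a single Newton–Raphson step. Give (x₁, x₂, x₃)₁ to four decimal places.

At (-3, 3, -3/2): F = (17.0000, 19.979985, 15.0000).
Jacobian J = [[-3·x₂, -3·x₁ - 4, 0], [2·sin(x₁) - 3, -2·x₃, -2·x₂], [8·x₁ + 4, -2·x₂, 0]].
At the point, J = [[-9.0000, 5.0000, 0.0000], [-3.282240, 3.0000, -6.0000], [-20.0000, -6.0000, 0.0000]] (det J = 924.0000).
Solving J·Δ = −F gives Δ = (1.1494, -1.3312, 2.0357).
Then the next iterate is (x₁, x₂, x₃)₁ = (-1.8506, 1.6688, 0.5357).

(-1.8506, 1.6688, 0.5357)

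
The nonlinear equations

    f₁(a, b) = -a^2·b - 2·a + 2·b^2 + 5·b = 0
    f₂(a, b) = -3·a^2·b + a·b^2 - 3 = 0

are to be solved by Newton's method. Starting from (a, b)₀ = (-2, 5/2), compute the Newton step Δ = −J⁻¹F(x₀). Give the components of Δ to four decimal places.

At (-2, 5/2): F = (19.0000, -45.5000).
Jacobian J = [[-2·a·b - 2, -a^2 + 4·b + 5], [-6·a·b + b^2, -3·a^2 + 2·a·b]].
At the point, J = [[8.0000, 11.0000], [36.2500, -22.0000]] (det J = -574.7500).
Solving J·Δ = −F gives Δ = (0.1435, -1.8317).

(0.1435, -1.8317)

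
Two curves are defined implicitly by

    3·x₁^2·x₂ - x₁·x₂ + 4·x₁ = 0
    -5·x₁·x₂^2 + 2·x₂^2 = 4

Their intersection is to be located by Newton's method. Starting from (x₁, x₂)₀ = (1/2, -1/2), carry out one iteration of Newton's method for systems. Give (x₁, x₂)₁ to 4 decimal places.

(-0.5862, 5.0345)

At (1/2, -1/2): F = (1.8750, -4.1250).
Jacobian J = [[6·x₁·x₂ - x₂ + 4, 3·x₁^2 - x₁], [-5·x₂^2, -10·x₁·x₂ + 4·x₂]].
At the point, J = [[3.0000, 0.2500], [-1.2500, 0.5000]] (det J = 1.8125).
Solving J·Δ = −F gives Δ = (-1.0862, 5.5345).
Then the next iterate is (x₁, x₂)₁ = (-0.5862, 5.0345).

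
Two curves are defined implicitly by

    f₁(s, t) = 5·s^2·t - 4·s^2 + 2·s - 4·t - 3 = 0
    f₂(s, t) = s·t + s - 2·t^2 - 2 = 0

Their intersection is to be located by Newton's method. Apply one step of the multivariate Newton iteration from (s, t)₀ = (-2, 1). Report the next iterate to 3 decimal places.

At (-2, 1): F = (-7.000, -8.000).
Jacobian J = [[10·s·t - 8·s + 2, 5·s^2 - 4], [t + 1, s - 4·t]].
At the point, J = [[-2.000, 16.000], [2.000, -6.000]] (det J = -20.000).
Solving J·Δ = −F gives Δ = (8.500, 1.500).
Then the next iterate is (s, t)₁ = (6.500, 2.500).

(6.500, 2.500)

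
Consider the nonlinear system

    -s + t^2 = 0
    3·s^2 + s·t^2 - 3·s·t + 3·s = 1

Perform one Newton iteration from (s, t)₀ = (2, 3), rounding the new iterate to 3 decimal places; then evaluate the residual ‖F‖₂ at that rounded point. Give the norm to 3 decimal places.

5.997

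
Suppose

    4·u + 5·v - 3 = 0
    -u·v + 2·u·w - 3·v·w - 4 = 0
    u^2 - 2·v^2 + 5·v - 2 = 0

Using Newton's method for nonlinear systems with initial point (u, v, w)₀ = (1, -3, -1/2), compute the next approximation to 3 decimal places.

(2.172, -1.138, -0.207)

At (1, -3, -1/2): F = (-14.000, -6.500, -34.000).
Jacobian J = [[4, 5, 0], [-v + 2·w, -u - 3·w, 2·u - 3·v], [2·u, -4·v + 5, 0]].
At the point, J = [[4.000, 5.000, 0.000], [2.000, 0.500, 11.000], [2.000, 17.000, 0.000]] (det J = -638.000).
Solving J·Δ = −F gives Δ = (1.172, 1.862, 0.293).
Then the next iterate is (u, v, w)₁ = (2.172, -1.138, -0.207).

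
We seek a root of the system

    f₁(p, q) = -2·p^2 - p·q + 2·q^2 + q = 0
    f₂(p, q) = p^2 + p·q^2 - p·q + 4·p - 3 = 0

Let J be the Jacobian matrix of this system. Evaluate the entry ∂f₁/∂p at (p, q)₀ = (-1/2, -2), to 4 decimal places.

4.0000

∂f₁/∂p = -4·p - q.
At (-1/2, -2) this is 4.0000.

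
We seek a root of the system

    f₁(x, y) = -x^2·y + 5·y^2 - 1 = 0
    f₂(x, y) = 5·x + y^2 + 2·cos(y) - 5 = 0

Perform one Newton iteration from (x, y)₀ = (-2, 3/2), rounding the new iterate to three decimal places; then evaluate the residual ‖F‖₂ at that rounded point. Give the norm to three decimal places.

1.692

At (-2, 3/2): F = (4.250, -12.60853).
Jacobian J = [[-2·x·y, -x^2 + 10·y], [5, 2·y - 2·sin(y)]].
At the point, J = [[6.000, 11.000], [5.000, 1.00501]] (det J = -48.96994).
Solving J·Δ = −F gives Δ = (2.919, -1.979).
Then the next iterate is (x, y)₁ = (0.919, -0.479).
Re-evaluating at (0.919, -0.479): F = (0.55175, 1.59935), so ‖F‖₂ = 1.692.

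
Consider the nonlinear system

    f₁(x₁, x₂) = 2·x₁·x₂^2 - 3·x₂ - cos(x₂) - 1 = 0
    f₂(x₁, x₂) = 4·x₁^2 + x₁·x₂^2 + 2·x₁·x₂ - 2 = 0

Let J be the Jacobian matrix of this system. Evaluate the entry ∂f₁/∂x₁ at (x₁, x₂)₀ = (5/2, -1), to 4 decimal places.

2.0000

∂f₁/∂x₁ = 2·x₂^2.
At (5/2, -1) this is 2.0000.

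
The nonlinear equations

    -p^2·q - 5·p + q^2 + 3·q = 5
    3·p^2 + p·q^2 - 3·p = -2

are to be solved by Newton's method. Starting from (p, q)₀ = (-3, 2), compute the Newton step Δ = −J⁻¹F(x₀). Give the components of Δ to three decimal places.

At (-3, 2): F = (2.000, 26.000).
Jacobian J = [[-2·p·q - 5, -p^2 + 2·q + 3], [6·p + q^2 - 3, 2·p·q]].
At the point, J = [[7.000, -2.000], [-17.000, -12.000]] (det J = -118.000).
Solving J·Δ = −F gives Δ = (0.237, 1.831).

(0.237, 1.831)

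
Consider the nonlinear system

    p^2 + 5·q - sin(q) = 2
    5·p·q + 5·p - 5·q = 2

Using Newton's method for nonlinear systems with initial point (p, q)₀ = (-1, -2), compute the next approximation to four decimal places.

(-1.6478, -0.3761)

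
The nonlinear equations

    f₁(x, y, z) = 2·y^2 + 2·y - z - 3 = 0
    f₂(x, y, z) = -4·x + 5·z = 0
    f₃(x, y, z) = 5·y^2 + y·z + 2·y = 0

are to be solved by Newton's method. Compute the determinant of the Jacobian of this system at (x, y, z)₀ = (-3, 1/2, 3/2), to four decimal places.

J = [[0, 4·y + 2, -1], [-4, 0, 5], [0, 10·y + z + 2, y]].
At the point, J = [[0.0000, 4.0000, -1.0000], [-4.0000, 0.0000, 5.0000], [0.0000, 8.5000, 0.5000]].
det J = 42.0000.

42.0000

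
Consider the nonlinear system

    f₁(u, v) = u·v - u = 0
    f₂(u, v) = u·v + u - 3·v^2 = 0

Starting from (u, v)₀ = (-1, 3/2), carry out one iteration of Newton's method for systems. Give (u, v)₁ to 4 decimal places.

At (-1, 3/2): F = (-0.5000, -9.2500).
Jacobian J = [[v - 1, u], [v + 1, u - 6·v]].
At the point, J = [[0.5000, -1.0000], [2.5000, -10.0000]] (det J = -2.5000).
Solving J·Δ = −F gives Δ = (-1.7000, -1.3500).
Then the next iterate is (u, v)₁ = (-2.7000, 0.1500).

(-2.7000, 0.1500)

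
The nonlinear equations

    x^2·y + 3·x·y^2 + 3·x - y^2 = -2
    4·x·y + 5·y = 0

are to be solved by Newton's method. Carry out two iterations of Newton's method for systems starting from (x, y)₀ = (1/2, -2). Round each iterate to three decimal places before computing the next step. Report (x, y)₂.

At (1/2, -2): F = (5.000, -14.000).
Jacobian J = [[2·x·y + 3·y^2 + 3, x^2 + 6·x·y - 2·y], [4·y, 4·x + 5]].
At the point, J = [[13.000, -1.750], [-8.000, 7.000]] (det J = 77.000).
Solving J·Δ = −F gives Δ = (-0.136, 1.844).
Then the next iterate is (x, y)₁ = (0.364, -0.156).
Round to (0.364, -0.156) and repeat: F = (3.07357, -1.00714), J = [[2.95944, 0.10379], [-0.624, 6.456]].
Δ = (-1.041, 0.055), so (x, y)₂ = (-0.677, -0.101).

(-0.677, -0.101)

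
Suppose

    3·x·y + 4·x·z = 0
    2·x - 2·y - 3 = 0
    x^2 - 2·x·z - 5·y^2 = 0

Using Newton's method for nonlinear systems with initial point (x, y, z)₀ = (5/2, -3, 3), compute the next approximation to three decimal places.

At (5/2, -3, 3): F = (7.500, 8.000, -53.750).
Jacobian J = [[3·y + 4·z, 3·x, 4·x], [2, -2, 0], [2·x - 2·z, -10·y, -2·x]].
At the point, J = [[3.000, 7.500, 10.000], [2.000, -2.000, 0.000], [-1.000, 30.000, -5.000]] (det J = 685.000).
Solving J·Δ = −F gives Δ = (-2.482, 1.518, -1.144).
Then the next iterate is (x, y, z)₁ = (0.018, -1.482, 1.856).

(0.018, -1.482, 1.856)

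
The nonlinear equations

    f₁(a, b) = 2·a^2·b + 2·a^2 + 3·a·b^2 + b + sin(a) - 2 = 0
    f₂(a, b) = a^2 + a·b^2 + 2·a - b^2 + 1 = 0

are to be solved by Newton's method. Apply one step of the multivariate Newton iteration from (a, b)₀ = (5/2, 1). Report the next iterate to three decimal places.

(0.669, 1.300)

At (5/2, 1): F = (32.09847, 13.750).
Jacobian J = [[4·a·b + 4·a + 3·b^2 + cos(a), 2·a^2 + 6·a·b + 1], [2·a + b^2 + 2, 2·a·b - 2·b]].
At the point, J = [[22.19886, 28.500], [8.000, 3.000]] (det J = -161.40343).
Solving J·Δ = −F gives Δ = (-1.831, 0.300).
Then the next iterate is (a, b)₁ = (0.669, 1.300).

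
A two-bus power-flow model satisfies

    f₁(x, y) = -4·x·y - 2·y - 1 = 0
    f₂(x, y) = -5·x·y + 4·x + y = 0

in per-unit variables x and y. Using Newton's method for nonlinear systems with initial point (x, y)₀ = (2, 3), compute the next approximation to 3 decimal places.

At (2, 3): F = (-31.000, -19.000).
Jacobian J = [[-4·y, -4·x - 2], [-5·y + 4, -5·x + 1]].
At the point, J = [[-12.000, -10.000], [-11.000, -9.000]] (det J = -2.000).
Solving J·Δ = −F gives Δ = (44.500, -56.500).
Then the next iterate is (x, y)₁ = (46.500, -53.500).

(46.500, -53.500)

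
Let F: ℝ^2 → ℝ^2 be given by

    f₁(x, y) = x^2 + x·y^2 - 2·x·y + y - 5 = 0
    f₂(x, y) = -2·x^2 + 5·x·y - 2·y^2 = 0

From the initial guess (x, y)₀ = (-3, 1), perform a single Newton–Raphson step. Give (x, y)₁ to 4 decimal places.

(-1.9914, 0.0603)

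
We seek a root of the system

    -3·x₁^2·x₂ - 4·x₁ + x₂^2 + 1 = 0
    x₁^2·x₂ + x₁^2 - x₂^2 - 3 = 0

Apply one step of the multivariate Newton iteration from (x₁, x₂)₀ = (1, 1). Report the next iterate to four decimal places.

(0.7857, -1.8571)

At (1, 1): F = (-5.0000, -2.0000).
Jacobian J = [[-6·x₁·x₂ - 4, -3·x₁^2 + 2·x₂], [2·x₁·x₂ + 2·x₁, x₁^2 - 2·x₂]].
At the point, J = [[-10.0000, -1.0000], [4.0000, -1.0000]] (det J = 14.0000).
Solving J·Δ = −F gives Δ = (-0.2143, -2.8571).
Then the next iterate is (x₁, x₂)₁ = (0.7857, -1.8571).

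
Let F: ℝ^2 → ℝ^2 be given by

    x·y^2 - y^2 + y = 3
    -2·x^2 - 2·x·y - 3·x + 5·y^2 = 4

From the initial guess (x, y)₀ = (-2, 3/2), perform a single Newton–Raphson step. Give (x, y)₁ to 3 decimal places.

(-0.864, 0.788)

At (-2, 3/2): F = (-8.250, 11.250).
Jacobian J = [[y^2, 2·x·y - 2·y + 1], [-4·x - 2·y - 3, -2·x + 10·y]].
At the point, J = [[2.250, -8.000], [2.000, 19.000]] (det J = 58.750).
Solving J·Δ = −F gives Δ = (1.136, -0.712).
Then the next iterate is (x, y)₁ = (-0.864, 0.788).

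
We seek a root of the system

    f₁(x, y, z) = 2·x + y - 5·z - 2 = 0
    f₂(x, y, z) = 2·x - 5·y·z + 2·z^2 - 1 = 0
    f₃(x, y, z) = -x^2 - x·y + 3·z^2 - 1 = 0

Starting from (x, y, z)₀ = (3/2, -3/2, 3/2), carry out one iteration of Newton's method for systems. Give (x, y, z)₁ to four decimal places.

(4.9695, 3.0467, 2.1972)

At (3/2, -3/2, 3/2): F = (-8.0000, 17.7500, 5.7500).
Jacobian J = [[2, 1, -5], [2, -5·z, -5·y + 4·z], [-2·x - y, -x, 6·z]].
At the point, J = [[2.0000, 1.0000, -5.0000], [2.0000, -7.5000, 13.5000], [-1.5000, -1.5000, 9.0000]] (det J = -61.5000).
Solving J·Δ = −F gives Δ = (3.4695, 4.5467, 0.6972).
Then the next iterate is (x, y, z)₁ = (4.9695, 3.0467, 2.1972).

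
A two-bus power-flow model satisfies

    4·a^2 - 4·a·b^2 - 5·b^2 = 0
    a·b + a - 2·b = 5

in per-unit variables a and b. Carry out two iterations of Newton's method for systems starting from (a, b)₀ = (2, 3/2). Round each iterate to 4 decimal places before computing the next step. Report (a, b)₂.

(3.1897, 1.5204)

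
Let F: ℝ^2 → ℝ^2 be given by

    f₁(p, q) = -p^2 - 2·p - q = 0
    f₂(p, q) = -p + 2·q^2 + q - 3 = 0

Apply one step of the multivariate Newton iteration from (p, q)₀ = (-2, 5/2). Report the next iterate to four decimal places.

At (-2, 5/2): F = (-2.5000, 14.0000).
Jacobian J = [[-2·p - 2, -1], [-1, 4·q + 1]].
At the point, J = [[2.0000, -1.0000], [-1.0000, 11.0000]] (det J = 21.0000).
Solving J·Δ = −F gives Δ = (0.6429, -1.2143).
Then the next iterate is (p, q)₁ = (-1.3571, 1.2857).

(-1.3571, 1.2857)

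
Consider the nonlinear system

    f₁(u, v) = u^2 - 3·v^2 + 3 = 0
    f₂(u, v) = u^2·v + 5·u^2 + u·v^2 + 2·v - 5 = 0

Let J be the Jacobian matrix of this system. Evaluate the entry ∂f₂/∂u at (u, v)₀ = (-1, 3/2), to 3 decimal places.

-10.750

∂f₂/∂u = 2·u·v + 10·u + v^2.
At (-1, 3/2) this is -10.750.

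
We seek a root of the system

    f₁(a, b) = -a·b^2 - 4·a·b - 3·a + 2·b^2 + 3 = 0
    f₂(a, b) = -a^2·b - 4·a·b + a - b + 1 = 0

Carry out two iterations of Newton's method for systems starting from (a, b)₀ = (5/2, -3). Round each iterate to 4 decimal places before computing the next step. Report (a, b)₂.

(0.6720, 0.1036)

At (5/2, -3): F = (21.0000, 55.2500).
Jacobian J = [[-b^2 - 4·b - 3, -2·a·b - 4·a + 4·b], [-2·a·b - 4·b + 1, -a^2 - 4·a - 1]].
At the point, J = [[0.0000, -7.0000], [28.0000, -17.2500]] (det J = 196.0000).
Solving J·Δ = −F gives Δ = (-0.1250, 3.0000).
Then the next iterate is (a, b)₁ = (2.3750, 0.0000).
Round to (2.3750, 0.0000) and repeat: F = (-4.1250, 3.3750), J = [[-3.0000, -9.5000], [1.0000, -16.140625]].
Δ = (-1.7030, 0.1036), so (a, b)₂ = (0.6720, 0.1036).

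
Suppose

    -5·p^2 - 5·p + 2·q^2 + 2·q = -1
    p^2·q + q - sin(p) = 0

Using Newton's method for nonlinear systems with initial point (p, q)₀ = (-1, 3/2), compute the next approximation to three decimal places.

(-0.642, 0.214)

At (-1, 3/2): F = (8.500, 3.84147).
Jacobian J = [[-10·p - 5, 4·q + 2], [2·p·q - cos(p), p^2 + 1]].
At the point, J = [[5.000, 8.000], [-3.54030, 2.000]] (det J = 38.32242).
Solving J·Δ = −F gives Δ = (0.358, -1.286).
Then the next iterate is (p, q)₁ = (-0.642, 0.214).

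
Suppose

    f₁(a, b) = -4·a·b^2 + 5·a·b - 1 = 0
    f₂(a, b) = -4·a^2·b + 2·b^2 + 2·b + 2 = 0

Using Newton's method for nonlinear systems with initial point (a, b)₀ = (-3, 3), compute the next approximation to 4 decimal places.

At (-3, 3): F = (62.0000, -82.0000).
Jacobian J = [[-4·b^2 + 5·b, -8·a·b + 5·a], [-8·a·b, -4·a^2 + 4·b + 2]].
At the point, J = [[-21.0000, 57.0000], [72.0000, -22.0000]] (det J = -3642.0000).
Solving J·Δ = −F gives Δ = (0.9088, -0.7529).
Then the next iterate is (a, b)₁ = (-2.0912, 2.2471).

(-2.0912, 2.2471)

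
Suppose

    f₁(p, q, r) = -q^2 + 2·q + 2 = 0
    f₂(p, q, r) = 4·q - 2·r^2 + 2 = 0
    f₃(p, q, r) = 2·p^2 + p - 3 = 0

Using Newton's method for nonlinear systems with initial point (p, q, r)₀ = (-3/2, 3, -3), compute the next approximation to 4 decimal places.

(-1.5000, 2.7500, -2.5833)

At (-3/2, 3, -3): F = (-1.0000, -4.0000, 0.0000).
Jacobian J = [[0, -2·q + 2, 0], [0, 4, -4·r], [4·p + 1, 0, 0]].
At the point, J = [[0.0000, -4.0000, 0.0000], [0.0000, 4.0000, 12.0000], [-5.0000, 0.0000, 0.0000]] (det J = 240.0000).
Solving J·Δ = −F gives Δ = (0.0000, -0.2500, 0.4167).
Then the next iterate is (p, q, r)₁ = (-1.5000, 2.7500, -2.5833).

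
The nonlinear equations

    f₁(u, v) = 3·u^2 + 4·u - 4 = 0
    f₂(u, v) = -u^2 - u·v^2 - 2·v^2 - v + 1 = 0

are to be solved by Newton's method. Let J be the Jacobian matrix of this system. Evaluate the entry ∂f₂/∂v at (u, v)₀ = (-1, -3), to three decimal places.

∂f₂/∂v = -2·u·v - 4·v - 1.
At (-1, -3) this is 5.000.

5.000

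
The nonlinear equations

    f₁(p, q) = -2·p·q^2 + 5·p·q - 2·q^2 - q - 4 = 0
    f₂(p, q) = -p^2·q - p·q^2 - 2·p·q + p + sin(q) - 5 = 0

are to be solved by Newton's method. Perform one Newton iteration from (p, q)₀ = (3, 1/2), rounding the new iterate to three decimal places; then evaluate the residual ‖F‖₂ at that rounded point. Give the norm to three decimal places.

At (3, 1/2): F = (1.000, -9.77057).
Jacobian J = [[-2·q^2 + 5·q, -4·p·q + 5·p - 4·q - 1], [-2·p·q - q^2 - 2·q + 1, -p^2 - 2·p·q - 2·p + cos(q)]].
At the point, J = [[2.000, 6.000], [-3.250, -17.12242]] (det J = -14.74483).
Solving J·Δ = −F gives Δ = (2.815, -1.105).
Then the next iterate is (p, q)₁ = (5.815, -0.605).
Re-evaluating at (5.815, -0.605): F = (-25.97430, 25.61156), so ‖F‖₂ = 36.478.

36.478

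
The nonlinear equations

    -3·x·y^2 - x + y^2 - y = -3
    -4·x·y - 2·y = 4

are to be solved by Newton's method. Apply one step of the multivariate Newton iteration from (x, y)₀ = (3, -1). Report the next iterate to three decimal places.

(-10.000, -4.000)

At (3, -1): F = (-7.000, 10.000).
Jacobian J = [[-3·y^2 - 1, -6·x·y + 2·y - 1], [-4·y, -4·x - 2]].
At the point, J = [[-4.000, 15.000], [4.000, -14.000]] (det J = -4.000).
Solving J·Δ = −F gives Δ = (-13.000, -3.000).
Then the next iterate is (x, y)₁ = (-10.000, -4.000).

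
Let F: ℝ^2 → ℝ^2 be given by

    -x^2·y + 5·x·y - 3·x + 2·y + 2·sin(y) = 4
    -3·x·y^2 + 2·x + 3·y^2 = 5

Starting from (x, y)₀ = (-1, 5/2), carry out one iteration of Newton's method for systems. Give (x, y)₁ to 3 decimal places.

(-0.639, 1.685)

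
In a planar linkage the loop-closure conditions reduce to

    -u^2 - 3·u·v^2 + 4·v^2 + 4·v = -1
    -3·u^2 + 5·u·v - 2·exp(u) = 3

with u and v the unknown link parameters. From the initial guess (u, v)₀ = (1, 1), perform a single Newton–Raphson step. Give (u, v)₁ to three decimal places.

(-3.671, -3.726)

At (1, 1): F = (5.000, -6.43656).
Jacobian J = [[-2·u - 3·v^2, -6·u·v + 8·v + 4], [-6·u + 5·v - 2·exp(u), 5·u]].
At the point, J = [[-5.000, 6.000], [-6.43656, 5.000]] (det J = 13.61938).
Solving J·Δ = −F gives Δ = (-4.671, -4.726).
Then the next iterate is (u, v)₁ = (-3.671, -3.726).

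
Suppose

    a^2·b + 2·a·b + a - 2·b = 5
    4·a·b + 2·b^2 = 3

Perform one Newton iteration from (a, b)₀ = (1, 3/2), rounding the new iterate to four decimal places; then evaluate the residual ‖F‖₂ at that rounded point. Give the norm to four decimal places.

2.0292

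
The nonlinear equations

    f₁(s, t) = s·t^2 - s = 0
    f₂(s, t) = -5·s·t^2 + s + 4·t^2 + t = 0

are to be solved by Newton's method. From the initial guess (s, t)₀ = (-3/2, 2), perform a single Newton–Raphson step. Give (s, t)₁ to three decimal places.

(-4.000, 0.000)

At (-3/2, 2): F = (-4.500, 46.500).
Jacobian J = [[t^2 - 1, 2·s·t], [-5·t^2 + 1, -10·s·t + 8·t + 1]].
At the point, J = [[3.000, -6.000], [-19.000, 47.000]] (det J = 27.000).
Solving J·Δ = −F gives Δ = (-2.500, -2.000).
Then the next iterate is (s, t)₁ = (-4.000, 0.000).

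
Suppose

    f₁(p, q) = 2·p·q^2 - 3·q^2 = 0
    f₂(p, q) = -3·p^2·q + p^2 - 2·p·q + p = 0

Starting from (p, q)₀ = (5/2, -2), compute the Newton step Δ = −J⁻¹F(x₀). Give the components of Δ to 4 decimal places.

At (5/2, -2): F = (8.0000, 56.2500).
Jacobian J = [[2·q^2, 4·p·q - 6·q], [-6·p·q + 2·p - 2·q + 1, -3·p^2 - 2·p]].
At the point, J = [[8.0000, -8.0000], [40.0000, -23.7500]] (det J = 130.0000).
Solving J·Δ = −F gives Δ = (-2.0000, -1.0000).

(-2.0000, -1.0000)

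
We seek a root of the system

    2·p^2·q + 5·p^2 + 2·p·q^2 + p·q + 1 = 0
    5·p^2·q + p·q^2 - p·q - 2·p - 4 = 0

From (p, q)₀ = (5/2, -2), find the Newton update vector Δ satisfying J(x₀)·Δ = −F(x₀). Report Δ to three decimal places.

At (5/2, -2): F = (22.250, -56.500).
Jacobian J = [[4·p·q + 10·p + 2·q^2 + q, 2·p^2 + 4·p·q + p], [10·p·q + q^2 - q - 2, 5·p^2 + 2·p·q - p]].
At the point, J = [[11.000, -5.000], [-46.000, 18.750]] (det J = -23.750).
Solving J·Δ = −F gives Δ = (5.671, 16.926).

(5.671, 16.926)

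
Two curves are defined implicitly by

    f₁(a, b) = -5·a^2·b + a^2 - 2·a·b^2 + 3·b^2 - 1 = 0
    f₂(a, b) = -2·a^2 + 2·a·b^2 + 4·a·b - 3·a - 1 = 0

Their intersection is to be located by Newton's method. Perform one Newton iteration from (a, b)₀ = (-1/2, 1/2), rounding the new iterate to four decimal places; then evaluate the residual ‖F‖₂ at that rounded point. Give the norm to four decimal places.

At (-1/2, 1/2): F = (-0.3750, -1.2500).
Jacobian J = [[-10·a·b + 2·a - 2·b^2, -5·a^2 - 4·a·b + 6·b], [-4·a + 2·b^2 + 4·b - 3, 4·a·b + 4·a]].
At the point, J = [[1.0000, 2.7500], [1.5000, -3.0000]] (det J = -7.1250).
Solving J·Δ = −F gives Δ = (0.6404, -0.0965).
Then the next iterate is (a, b)₁ = (0.1404, 0.4035).
Re-evaluating at (0.1404, 0.4035): F = (-0.577338, -1.188301), so ‖F‖₂ = 1.3211.

1.3211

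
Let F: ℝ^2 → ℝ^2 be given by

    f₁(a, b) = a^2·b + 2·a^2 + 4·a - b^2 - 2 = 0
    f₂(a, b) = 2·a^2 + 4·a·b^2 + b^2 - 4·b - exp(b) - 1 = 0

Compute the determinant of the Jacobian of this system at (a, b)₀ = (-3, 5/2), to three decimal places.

J = [[2·a·b + 4·a + 4, a^2 - 2·b], [4·a + 4·b^2, 8·a·b + 2·b - exp(b) - 4]].
At the point, J = [[-23.000, 4.000], [13.000, -71.18249]].
det J = 1585.197.

1585.197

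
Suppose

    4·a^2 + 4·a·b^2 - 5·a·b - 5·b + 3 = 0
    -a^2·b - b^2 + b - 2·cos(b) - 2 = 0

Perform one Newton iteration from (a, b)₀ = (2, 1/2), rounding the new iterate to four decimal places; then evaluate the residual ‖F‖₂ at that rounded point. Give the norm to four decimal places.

At (2, 1/2): F = (13.5000, -5.505165).
Jacobian J = [[8·a + 4·b^2 - 5·b, 8·a·b - 5·a - 5], [-2·a·b, -a^2 - 2·b + 2·sin(b) + 1]].
At the point, J = [[14.5000, -7.0000], [-2.0000, -3.041149]] (det J = -58.096659).
Solving J·Δ = −F gives Δ = (-1.3700, -0.9093).
Then the next iterate is (a, b)₁ = (0.6300, -0.4093).
Re-evaluating at (0.6300, -0.4093): F = (8.345562, -4.249175), so ‖F‖₂ = 9.3650.

9.3650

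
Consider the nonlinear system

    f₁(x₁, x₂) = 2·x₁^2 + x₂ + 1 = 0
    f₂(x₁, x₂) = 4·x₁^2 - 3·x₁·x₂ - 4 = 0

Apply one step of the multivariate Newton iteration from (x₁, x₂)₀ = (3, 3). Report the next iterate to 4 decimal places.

(1.3496, 0.8049)

At (3, 3): F = (22.0000, 5.0000).
Jacobian J = [[4·x₁, 1], [8·x₁ - 3·x₂, -3·x₁]].
At the point, J = [[12.0000, 1.0000], [15.0000, -9.0000]] (det J = -123.0000).
Solving J·Δ = −F gives Δ = (-1.6504, -2.1951).
Then the next iterate is (x₁, x₂)₁ = (1.3496, 0.8049).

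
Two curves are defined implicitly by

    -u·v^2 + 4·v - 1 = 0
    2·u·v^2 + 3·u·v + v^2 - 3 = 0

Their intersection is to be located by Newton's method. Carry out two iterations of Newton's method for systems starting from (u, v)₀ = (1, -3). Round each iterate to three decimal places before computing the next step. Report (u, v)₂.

(-2.686, -2.909)

At (1, -3): F = (-22.000, 15.000).
Jacobian J = [[-v^2, -2·u·v + 4], [2·v^2 + 3·v, 4·u·v + 3·u + 2·v]].
At the point, J = [[-9.000, 10.000], [9.000, -15.000]] (det J = 45.000).
Solving J·Δ = −F gives Δ = (-4.000, -1.400).
Then the next iterate is (u, v)₁ = (-3.000, -4.400).
Round to (-3.000, -4.400) and repeat: F = (39.480, -60.200), J = [[-19.360, -22.400], [25.520, 35.000]].
Δ = (0.314, 1.491), so (u, v)₂ = (-2.686, -2.909).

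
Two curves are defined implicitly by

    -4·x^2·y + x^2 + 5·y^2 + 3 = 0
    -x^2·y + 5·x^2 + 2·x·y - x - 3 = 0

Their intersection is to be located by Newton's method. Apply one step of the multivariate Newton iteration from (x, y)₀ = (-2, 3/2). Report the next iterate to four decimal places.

At (-2, 3/2): F = (-5.7500, 7.0000).
Jacobian J = [[-8·x·y + 2·x, -4·x^2 + 10·y], [-2·x·y + 10·x + 2·y - 1, -x^2 + 2·x]].
At the point, J = [[20.0000, -1.0000], [-12.0000, -8.0000]] (det J = -172.0000).
Solving J·Δ = −F gives Δ = (0.3081, 0.4128).
Then the next iterate is (x, y)₁ = (-1.6919, 1.9128).

(-1.6919, 1.9128)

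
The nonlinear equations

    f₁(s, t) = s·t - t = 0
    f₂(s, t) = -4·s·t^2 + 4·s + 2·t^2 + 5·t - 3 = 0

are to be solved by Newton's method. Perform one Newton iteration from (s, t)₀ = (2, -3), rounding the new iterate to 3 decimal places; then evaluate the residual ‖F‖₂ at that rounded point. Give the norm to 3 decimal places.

At (2, -3): F = (-3.000, -64.000).
Jacobian J = [[t, s - 1], [-4·t^2 + 4, -8·s·t + 4·t + 5]].
At the point, J = [[-3.000, 1.000], [-32.000, 41.000]] (det J = -91.000).
Solving J·Δ = −F gives Δ = (-0.648, 1.055).
Then the next iterate is (s, t)₁ = (1.352, -1.945).
Re-evaluating at (1.352, -1.945): F = (-0.68464, -20.20955), so ‖F‖₂ = 20.221.

20.221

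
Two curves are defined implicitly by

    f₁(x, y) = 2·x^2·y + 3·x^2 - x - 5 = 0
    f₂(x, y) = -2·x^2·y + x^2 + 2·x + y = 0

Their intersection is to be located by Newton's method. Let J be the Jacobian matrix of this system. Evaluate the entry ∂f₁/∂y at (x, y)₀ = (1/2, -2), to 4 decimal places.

∂f₁/∂y = 2·x^2.
At (1/2, -2) this is 0.5000.

0.5000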